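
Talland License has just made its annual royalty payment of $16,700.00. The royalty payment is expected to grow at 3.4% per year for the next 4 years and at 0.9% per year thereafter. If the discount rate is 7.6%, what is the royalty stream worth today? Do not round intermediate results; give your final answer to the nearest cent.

$275000.61

D_1 = 17267.80000
D_2 = 17854.90520
D_3 = 18461.97198
D_4 = 19089.67902
Terminal value at year 4: TV = D_4×(1+g_2)/(r−g_2) = 19261.48614/0.067 = 287484.86769
P_0 = D_1/(1+r)^1 + D_2/(1+r)^2 + D_3/(1+r)^3 + D_4/(1+r)^4 + TV/(1+r)^4
    = 16048.14126 + 15421.72683 + 14819.76351 + 14241.29691 + 214469.68030 = 275000.60881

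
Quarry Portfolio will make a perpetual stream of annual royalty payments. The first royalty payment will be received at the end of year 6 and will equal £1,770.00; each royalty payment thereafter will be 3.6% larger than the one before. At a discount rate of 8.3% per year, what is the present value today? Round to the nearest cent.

£25277.44

Value at end of year 5: C₁ / (r − g) = £1,770.00 / (0.083 − 0.036) = £37,659.5745
Discount to today: PV = £37,659.5745 / (1 + 0.083)^5 = £37,659.5745 / 1.489849 = £25,277.44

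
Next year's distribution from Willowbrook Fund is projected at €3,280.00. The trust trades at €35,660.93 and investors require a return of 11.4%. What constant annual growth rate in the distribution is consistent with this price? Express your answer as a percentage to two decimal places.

2.20%

P = D₁/(r−g) ⇒ g = r − D₁/P = 0.114 − €3,280.00/€35,660.93 = 0.022023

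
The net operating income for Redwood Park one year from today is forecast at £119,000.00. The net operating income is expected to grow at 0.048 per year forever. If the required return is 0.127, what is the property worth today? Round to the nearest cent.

Growing perpetuity: P = D₁ / (r − g) = £119,000.0000 / (0.127 − 0.048) = £1,506,329.11

£1506329.11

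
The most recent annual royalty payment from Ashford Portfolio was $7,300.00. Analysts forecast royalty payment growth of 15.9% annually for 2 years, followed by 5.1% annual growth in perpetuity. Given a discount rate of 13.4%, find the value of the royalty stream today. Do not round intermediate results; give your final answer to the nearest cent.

$111644.35

D_1 = 8460.70000
D_2 = 9805.95130
Terminal value at year 2: TV = D_2×(1+g_2)/(r−g_2) = 10306.05482/0.083 = 124169.33514
P_0 = D_1/(1+r)^1 + D_2/(1+r)^2 + TV/(1+r)^2
    = 7460.93474 + 7625.41743 + 96557.99665 = 111644.34882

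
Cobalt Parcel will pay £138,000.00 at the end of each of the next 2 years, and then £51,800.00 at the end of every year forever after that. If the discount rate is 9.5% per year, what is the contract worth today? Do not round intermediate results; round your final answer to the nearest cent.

PV of 2-year annuity: £138,000.00 × [1 − (1+0.095)^−2] / 0.095 = 241120.91074
Perpetuity value at year 2: £51,800.00 / 0.095 = 545263.15789
PV of perpetuity: 545263.15789 / (1+0.095)^2 = 454755.45372
Total PV = 241120.91074 + 454755.45372 = 695876.36446

£695876.36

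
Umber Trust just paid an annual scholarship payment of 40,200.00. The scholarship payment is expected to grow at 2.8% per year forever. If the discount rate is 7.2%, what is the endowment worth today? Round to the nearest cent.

D₁ = D₀ × (1 + g) = 40,200.00 × 1.028 = 41,325.6000
Growing perpetuity: P = D₁ / (r − g) = 41,325.6000 / (0.072 − 0.028) = 939,218.18

939218.18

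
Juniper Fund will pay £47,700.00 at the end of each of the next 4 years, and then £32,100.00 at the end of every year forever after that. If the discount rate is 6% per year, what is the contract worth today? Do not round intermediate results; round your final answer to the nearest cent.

PV of 4-year annuity: £47,700.00 × [1 − (1+0.06)^−4] / 0.06 = 165285.53773
Perpetuity value at year 4: £32,100.00 / 0.06 = 535000.00000
PV of perpetuity: 535000.00000 / (1+0.06)^4 = 423770.10983
Total PV = 165285.53773 + 423770.10983 = 589055.64756

£589055.65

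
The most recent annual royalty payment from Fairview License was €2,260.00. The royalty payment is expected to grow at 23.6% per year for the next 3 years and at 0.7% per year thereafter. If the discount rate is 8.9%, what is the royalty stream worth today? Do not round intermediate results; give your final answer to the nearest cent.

D_1 = 2793.36000
D_2 = 3452.59296
D_3 = 4267.40490
Terminal value at year 3: TV = D_3×(1+g_2)/(r−g_2) = 4297.27673/0.082 = 52405.81382
P_0 = D_1/(1+r)^1 + D_2/(1+r)^2 + D_3/(1+r)^3 + TV/(1+r)^3
    = 2565.06887 + 2911.31784 + 3304.30564 + 40578.48516 = 49359.17751

€49359.18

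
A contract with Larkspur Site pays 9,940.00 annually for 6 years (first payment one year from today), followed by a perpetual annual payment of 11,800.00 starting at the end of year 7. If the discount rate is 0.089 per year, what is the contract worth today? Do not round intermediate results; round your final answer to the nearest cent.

124215.53

PV of 6-year annuity: 9,940.00 × [1 − (1+0.089)^−6] / 0.089 = 44723.28800
Perpetuity value at year 6: 11,800.00 / 0.089 = 132584.26966
PV of perpetuity: 132584.26966 / (1+0.089)^6 = 79492.23763
Total PV = 44723.28800 + 79492.23763 = 124215.52563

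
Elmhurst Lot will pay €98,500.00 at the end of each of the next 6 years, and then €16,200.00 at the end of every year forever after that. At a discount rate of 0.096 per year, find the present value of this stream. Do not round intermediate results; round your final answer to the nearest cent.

€531428.95

PV of 6-year annuity: €98,500.00 × [1 − (1+0.096)^−6] / 0.096 = 434068.97520
Perpetuity value at year 6: €16,200.00 / 0.096 = 168750.00000
PV of perpetuity: 168750.00000 / (1+0.096)^6 = 97359.97565
Total PV = 434068.97520 + 97359.97565 = 531428.95085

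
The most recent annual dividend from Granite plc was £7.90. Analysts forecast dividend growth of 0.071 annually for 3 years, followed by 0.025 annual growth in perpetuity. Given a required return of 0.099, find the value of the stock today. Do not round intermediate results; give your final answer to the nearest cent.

D_1 = 8.46090
D_2 = 9.06162
D_3 = 9.70500
Terminal value at year 3: TV = D_3×(1+g_2)/(r−g_2) = 9.94762/0.074 = 134.42735
P_0 = D_1/(1+r)^1 + D_2/(1+r)^2 + D_3/(1+r)^3 + TV/(1+r)^3
    = 7.69873 + 7.50258 + 7.31143 + 101.27321 = 123.78595

£123.79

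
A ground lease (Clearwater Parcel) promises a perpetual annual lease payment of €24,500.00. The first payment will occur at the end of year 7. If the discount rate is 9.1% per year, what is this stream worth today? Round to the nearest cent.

€159652.67

Value at end of year 6: C / r = €24,500.00 / 0.091 = €269,230.7692
Discount to today: PV = €269,230.7692 / (1 + 0.091)^6 = €269,230.7692 / 1.686353 = €159,652.67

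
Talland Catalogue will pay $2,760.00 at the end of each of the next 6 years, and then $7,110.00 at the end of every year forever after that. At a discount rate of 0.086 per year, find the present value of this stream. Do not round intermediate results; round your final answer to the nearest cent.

PV of 6-year annuity: $2,760.00 × [1 − (1+0.086)^−6] / 0.086 = 12530.19333
Perpetuity value at year 6: $7,110.00 / 0.086 = 82674.41860
PV of perpetuity: 82674.41860 / (1+0.086)^6 = 50395.55101
Total PV = 12530.19333 + 50395.55101 = 62925.74433

$62925.74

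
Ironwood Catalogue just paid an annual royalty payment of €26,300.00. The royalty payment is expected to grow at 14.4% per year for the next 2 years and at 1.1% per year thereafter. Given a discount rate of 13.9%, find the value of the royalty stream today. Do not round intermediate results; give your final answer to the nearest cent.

D_1 = 30087.20000
D_2 = 34419.75680
Terminal value at year 2: TV = D_2×(1+g_2)/(r−g_2) = 34798.37412/0.128 = 271862.29785
P_0 = D_1/(1+r)^1 + D_2/(1+r)^2 + TV/(1+r)^2
    = 26415.45215 + 26531.41112 + 209556.69248 = 262503.55575

€262503.56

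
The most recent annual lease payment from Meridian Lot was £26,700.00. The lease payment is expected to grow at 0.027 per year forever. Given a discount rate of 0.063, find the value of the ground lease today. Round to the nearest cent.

£761691.67

D₁ = D₀ × (1 + g) = £26,700.00 × 1.027 = £27,420.9000
Growing perpetuity: P = D₁ / (r − g) = £27,420.9000 / (0.063 − 0.027) = £761,691.67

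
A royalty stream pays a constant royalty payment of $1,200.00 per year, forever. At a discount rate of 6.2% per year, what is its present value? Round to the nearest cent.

Level perpetuity: PV = C / r = $1,200.00 / 0.062 = $19,354.84

$19354.84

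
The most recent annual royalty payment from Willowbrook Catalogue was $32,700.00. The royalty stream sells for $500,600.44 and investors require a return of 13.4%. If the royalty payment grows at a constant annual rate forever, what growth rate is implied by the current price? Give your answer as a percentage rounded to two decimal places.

6.45%

P = D₀(1+g)/(r−g) ⇒ P(r−g) = D₀(1+g) ⇒ g(P+D₀) = P·r − D₀
g = (P·r − D₀)/(P + D₀) = ($500,600.44×0.134 − $32,700.00) / ($500,600.44 + $32,700.00) = 0.064467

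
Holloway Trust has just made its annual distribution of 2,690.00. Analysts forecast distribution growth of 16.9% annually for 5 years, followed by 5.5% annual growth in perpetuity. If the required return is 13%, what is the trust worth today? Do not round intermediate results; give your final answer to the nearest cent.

59744.06

D_1 = 3144.61000
D_2 = 3676.04909
D_3 = 4297.30139
D_4 = 5023.54532
D_5 = 5872.52448
Terminal value at year 5: TV = D_5×(1+g_2)/(r−g_2) = 6195.51333/0.075 = 82606.84435
P_0 = D_1/(1+r)^1 + D_2/(1+r)^2 + D_3/(1+r)^3 + D_4/(1+r)^4 + D_5/(1+r)^5 + TV/(1+r)^5
    = 2782.84071 + 2878.88565 + 2978.24542 + 3081.03442 + 3187.37101 + 44835.68555 = 59744.06277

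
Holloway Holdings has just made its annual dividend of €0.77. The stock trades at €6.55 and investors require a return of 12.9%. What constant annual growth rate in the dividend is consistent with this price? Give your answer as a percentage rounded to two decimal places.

1.02%

P = D₀(1+g)/(r−g) ⇒ P(r−g) = D₀(1+g) ⇒ g(P+D₀) = P·r − D₀
g = (P·r − D₀)/(P + D₀) = (€6.55×0.129 − €0.77) / (€6.55 + €0.77) = 0.010239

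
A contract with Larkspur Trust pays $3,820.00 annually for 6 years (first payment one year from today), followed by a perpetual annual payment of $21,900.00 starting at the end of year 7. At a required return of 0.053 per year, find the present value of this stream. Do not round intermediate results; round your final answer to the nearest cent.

$322312.94

PV of 6-year annuity: $3,820.00 × [1 − (1+0.053)^−6] / 0.053 = 19204.50317
Perpetuity value at year 6: $21,900.00 / 0.053 = 413207.54717
PV of perpetuity: 413207.54717 / (1+0.053)^6 = 303108.43214
Total PV = 19204.50317 + 303108.43214 = 322312.93531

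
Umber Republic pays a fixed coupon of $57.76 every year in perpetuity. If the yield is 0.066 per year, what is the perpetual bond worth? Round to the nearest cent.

$875.15

Level perpetuity: PV = C / r = $57.76 / 0.066 = $875.15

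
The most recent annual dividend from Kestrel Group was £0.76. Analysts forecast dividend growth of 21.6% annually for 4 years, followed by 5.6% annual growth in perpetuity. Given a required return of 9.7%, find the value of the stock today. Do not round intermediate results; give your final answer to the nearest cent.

D_1 = 0.92416
D_2 = 1.12378
D_3 = 1.36651
D_4 = 1.66168
Terminal value at year 4: TV = D_4×(1+g_2)/(r−g_2) = 1.75474/0.041 = 42.79844
P_0 = D_1/(1+r)^1 + D_2/(1+r)^2 + D_3/(1+r)^3 + D_4/(1+r)^4 + TV/(1+r)^4
    = 0.84244 + 0.93383 + 1.03513 + 1.14742 + 29.55299 = 33.51181

£33.51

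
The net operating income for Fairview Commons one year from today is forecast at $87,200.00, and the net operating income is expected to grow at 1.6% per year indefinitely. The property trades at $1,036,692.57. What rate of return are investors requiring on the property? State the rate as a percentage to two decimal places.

10.01%

P = D₁/(r − g) ⇒ r = D₁/P + g = $87,200.0000/$1,036,692.57 + 0.016 = 0.084114 + 0.016 = 0.100114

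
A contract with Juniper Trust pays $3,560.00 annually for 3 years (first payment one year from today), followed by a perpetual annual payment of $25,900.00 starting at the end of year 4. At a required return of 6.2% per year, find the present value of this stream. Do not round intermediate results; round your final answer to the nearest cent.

PV of 3-year annuity: $3,560.00 × [1 − (1+0.062)^−3] / 0.062 = 9480.81980
Perpetuity value at year 3: $25,900.00 / 0.062 = 417741.93548
PV of perpetuity: 417741.93548 / (1+0.062)^3 = 348766.30830
Total PV = 9480.81980 + 348766.30830 = 358247.12810

$358247.13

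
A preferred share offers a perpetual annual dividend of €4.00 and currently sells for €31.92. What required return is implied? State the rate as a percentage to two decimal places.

12.53%

P = C/r ⇒ r = C/P = €4.00/€31.92 = 0.125313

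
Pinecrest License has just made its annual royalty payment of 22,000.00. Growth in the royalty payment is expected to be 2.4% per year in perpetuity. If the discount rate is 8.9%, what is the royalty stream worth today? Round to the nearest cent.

D₁ = D₀ × (1 + g) = 22,000.00 × 1.024 = 22,528.0000
Growing perpetuity: P = D₁ / (r − g) = 22,528.0000 / (0.089 − 0.024) = 346,584.62

346584.62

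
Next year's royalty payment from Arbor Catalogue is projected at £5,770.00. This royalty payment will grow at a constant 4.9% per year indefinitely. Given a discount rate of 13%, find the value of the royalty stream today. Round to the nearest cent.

£71234.57

Growing perpetuity: P = D₁ / (r − g) = £5,770.0000 / (0.13 − 0.049) = £71,234.57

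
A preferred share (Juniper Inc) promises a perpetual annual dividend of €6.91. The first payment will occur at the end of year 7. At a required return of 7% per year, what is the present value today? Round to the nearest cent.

Value at end of year 6: C / r = €6.91 / 0.07 = €98.7143
Discount to today: PV = €98.7143 / (1 + 0.07)^6 = €98.7143 / 1.500730 = €65.78

€65.78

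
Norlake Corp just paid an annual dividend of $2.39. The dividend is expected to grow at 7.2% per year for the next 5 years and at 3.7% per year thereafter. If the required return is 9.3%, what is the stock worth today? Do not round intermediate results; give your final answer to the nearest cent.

$51.44

D_1 = 2.56208
D_2 = 2.74655
D_3 = 2.94430
D_4 = 3.15629
D_5 = 3.38354
Terminal value at year 5: TV = D_5×(1+g_2)/(r−g_2) = 3.50874/0.056 = 62.65598
P_0 = D_1/(1+r)^1 + D_2/(1+r)^2 + D_3/(1+r)^3 + D_4/(1+r)^4 + D_5/(1+r)^5 + TV/(1+r)^5
    = 2.34408 + 2.29904 + 2.25487 + 2.21155 + 2.16906 + 40.16629 = 51.44489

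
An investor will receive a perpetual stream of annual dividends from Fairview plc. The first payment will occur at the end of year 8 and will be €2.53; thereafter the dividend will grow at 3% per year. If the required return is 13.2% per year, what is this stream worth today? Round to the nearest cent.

€10.41

Value at end of year 7: C₁ / (r − g) = €2.53 / (0.132 − 0.03) = €24.8039
Discount to today: PV = €24.8039 / (1 + 0.132)^7 = €24.8039 / 2.381908 = €10.41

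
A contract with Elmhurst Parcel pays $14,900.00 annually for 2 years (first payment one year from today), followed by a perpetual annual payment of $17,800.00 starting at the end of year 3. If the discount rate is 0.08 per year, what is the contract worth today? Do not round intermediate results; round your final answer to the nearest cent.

$217328.53

PV of 2-year annuity: $14,900.00 × [1 − (1+0.08)^−2] / 0.08 = 26570.64472
Perpetuity value at year 2: $17,800.00 / 0.08 = 222500.00000
PV of perpetuity: 222500.00000 / (1+0.08)^2 = 190757.88752
Total PV = 26570.64472 + 190757.88752 = 217328.53224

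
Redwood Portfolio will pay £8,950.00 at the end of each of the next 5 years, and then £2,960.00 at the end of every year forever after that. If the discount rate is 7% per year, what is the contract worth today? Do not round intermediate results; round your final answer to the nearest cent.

£66845.90

PV of 5-year annuity: £8,950.00 × [1 − (1+0.07)^−5] / 0.07 = 36696.76705
Perpetuity value at year 5: £2,960.00 / 0.07 = 42285.71429
PV of perpetuity: 42285.71429 / (1+0.07)^5 = 30149.12988
Total PV = 36696.76705 + 30149.12988 = 66845.89693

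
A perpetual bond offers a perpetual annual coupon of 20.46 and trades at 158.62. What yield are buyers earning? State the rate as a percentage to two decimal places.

12.90%

P = C/r ⇒ r = C/P = 20.46/158.62 = 0.128988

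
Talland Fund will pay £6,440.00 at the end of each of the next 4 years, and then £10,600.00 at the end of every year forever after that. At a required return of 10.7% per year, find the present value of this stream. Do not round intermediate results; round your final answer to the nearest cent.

£86076.14

PV of 4-year annuity: £6,440.00 × [1 − (1+0.107)^−4] / 0.107 = 20108.40231
Perpetuity value at year 4: £10,600.00 / 0.107 = 99065.42056
PV of perpetuity: 99065.42056 / (1+0.107)^4 = 65967.73974
Total PV = 20108.40231 + 65967.73974 = 86076.14205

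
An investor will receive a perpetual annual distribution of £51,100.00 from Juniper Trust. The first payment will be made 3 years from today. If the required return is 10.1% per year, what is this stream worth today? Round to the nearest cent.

£417373.52

Value at end of year 2: C / r = £51,100.00 / 0.101 = £505,940.5941
Discount to today: PV = £505,940.5941 / (1 + 0.101)^2 = £505,940.5941 / 1.212201 = £417,373.52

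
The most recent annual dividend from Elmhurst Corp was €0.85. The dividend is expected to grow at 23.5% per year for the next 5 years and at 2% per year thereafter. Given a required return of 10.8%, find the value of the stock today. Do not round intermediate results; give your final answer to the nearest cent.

€22.90

D_1 = 1.04975
D_2 = 1.29644
D_3 = 1.60110
D_4 = 1.97736
D_5 = 2.44205
Terminal value at year 5: TV = D_5×(1+g_2)/(r−g_2) = 2.49089/0.088 = 28.30552
P_0 = D_1/(1+r)^1 + D_2/(1+r)^2 + D_3/(1+r)^3 + D_4/(1+r)^4 + D_5/(1+r)^5 + TV/(1+r)^5
    = 0.94743 + 1.05602 + 1.17707 + 1.31198 + 1.46236 + 16.95011 = 22.90497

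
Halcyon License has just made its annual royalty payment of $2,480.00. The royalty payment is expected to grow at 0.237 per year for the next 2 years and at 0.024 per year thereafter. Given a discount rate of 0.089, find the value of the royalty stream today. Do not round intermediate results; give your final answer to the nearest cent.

$56427.54

D_1 = 3067.76000
D_2 = 3794.81912
Terminal value at year 2: TV = D_2×(1+g_2)/(r−g_2) = 3885.89478/0.065 = 59782.99660
P_0 = D_1/(1+r)^1 + D_2/(1+r)^2 + TV/(1+r)^2
    = 2817.04316 + 3199.89200 + 50410.60627 = 56427.54143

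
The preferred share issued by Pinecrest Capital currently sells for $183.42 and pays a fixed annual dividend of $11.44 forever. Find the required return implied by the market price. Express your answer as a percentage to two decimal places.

6.24%

P = C/r ⇒ r = C/P = $11.44/$183.42 = 0.062371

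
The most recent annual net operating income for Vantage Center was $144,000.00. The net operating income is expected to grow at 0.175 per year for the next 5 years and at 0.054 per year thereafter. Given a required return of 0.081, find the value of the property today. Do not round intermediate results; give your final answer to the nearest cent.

D_1 = 169200.00000
D_2 = 198810.00000
D_3 = 233601.75000
D_4 = 274482.05625
D_5 = 322516.41609
Terminal value at year 5: TV = D_5×(1+g_2)/(r−g_2) = 339932.30256/0.027 = 12590085.28010
P_0 = D_1/(1+r)^1 + D_2/(1+r)^2 + D_3/(1+r)^3 + D_4/(1+r)^4 + D_5/(1+r)^5 + TV/(1+r)^5
    = 156521.73913 + 170132.32514 + 184926.44037 + 201007.00040 + 218485.87000 + 8529040.99942 = 9460114.37447

$9460114.37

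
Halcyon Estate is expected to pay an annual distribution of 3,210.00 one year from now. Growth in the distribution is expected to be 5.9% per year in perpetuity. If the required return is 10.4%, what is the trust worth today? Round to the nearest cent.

71333.33

Growing perpetuity: P = D₁ / (r − g) = 3,210.0000 / (0.104 − 0.059) = 71,333.33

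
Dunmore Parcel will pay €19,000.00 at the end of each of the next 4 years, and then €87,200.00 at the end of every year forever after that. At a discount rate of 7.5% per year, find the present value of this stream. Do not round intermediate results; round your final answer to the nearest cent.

€934242.62

PV of 4-year annuity: €19,000.00 × [1 − (1+0.075)^−4] / 0.075 = 63637.19912
Perpetuity value at year 4: €87,200.00 / 0.075 = 1162666.66667
PV of perpetuity: 1162666.66667 / (1+0.075)^4 = 870605.41595
Total PV = 63637.19912 + 870605.41595 = 934242.61508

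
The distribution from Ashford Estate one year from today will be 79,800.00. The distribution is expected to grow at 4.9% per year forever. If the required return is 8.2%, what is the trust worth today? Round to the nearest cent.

2418181.82

Growing perpetuity: P = D₁ / (r − g) = 79,800.0000 / (0.082 − 0.049) = 2,418,181.82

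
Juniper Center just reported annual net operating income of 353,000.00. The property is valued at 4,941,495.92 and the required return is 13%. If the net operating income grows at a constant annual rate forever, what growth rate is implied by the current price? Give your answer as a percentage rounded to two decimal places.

5.47%

P = D₀(1+g)/(r−g) ⇒ P(r−g) = D₀(1+g) ⇒ g(P+D₀) = P·r − D₀
g = (P·r − D₀)/(P + D₀) = (4,941,495.92×0.13 − 353,000.00) / (4,941,495.92 + 353,000.00) = 0.054659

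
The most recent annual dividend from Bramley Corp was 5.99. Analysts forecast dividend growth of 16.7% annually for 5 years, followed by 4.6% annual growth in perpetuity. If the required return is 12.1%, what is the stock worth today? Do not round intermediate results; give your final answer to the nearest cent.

135.99

D_1 = 6.99033
D_2 = 8.15772
D_3 = 9.52005
D_4 = 11.10990
D_5 = 12.96526
Terminal value at year 5: TV = D_5×(1+g_2)/(r−g_2) = 13.56166/0.075 = 180.82211
P_0 = D_1/(1+r)^1 + D_2/(1+r)^2 + D_3/(1+r)^3 + D_4/(1+r)^4 + D_5/(1+r)^5 + TV/(1+r)^5
    = 6.23580 + 6.49168 + 6.75807 + 7.03538 + 7.32408 + 102.14649 = 135.99151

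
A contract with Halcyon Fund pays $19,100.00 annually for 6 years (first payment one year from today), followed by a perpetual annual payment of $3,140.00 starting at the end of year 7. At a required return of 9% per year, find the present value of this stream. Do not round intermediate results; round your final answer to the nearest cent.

$106484.15

PV of 6-year annuity: $19,100.00 × [1 − (1+0.09)^−6] / 0.09 = 85681.04507
Perpetuity value at year 6: $3,140.00 / 0.09 = 34888.88889
PV of perpetuity: 34888.88889 / (1+0.09)^6 = 20803.10452
Total PV = 85681.04507 + 20803.10452 = 106484.14959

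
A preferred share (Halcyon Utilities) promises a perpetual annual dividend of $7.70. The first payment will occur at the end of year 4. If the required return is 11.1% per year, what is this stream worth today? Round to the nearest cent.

$50.59

Value at end of year 3: C / r = $7.70 / 0.111 = $69.3694
Discount to today: PV = $69.3694 / (1 + 0.111)^3 = $69.3694 / 1.371331 = $50.59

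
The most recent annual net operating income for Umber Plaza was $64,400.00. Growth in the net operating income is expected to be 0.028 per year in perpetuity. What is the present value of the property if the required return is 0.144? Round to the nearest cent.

D₁ = D₀ × (1 + g) = $64,400.00 × 1.028 = $66,203.2000
Growing perpetuity: P = D₁ / (r − g) = $66,203.2000 / (0.144 − 0.028) = $570,717.24

$570717.24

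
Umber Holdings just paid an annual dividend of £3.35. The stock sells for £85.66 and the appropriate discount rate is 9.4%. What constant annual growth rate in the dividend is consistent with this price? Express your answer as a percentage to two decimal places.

P = D₀(1+g)/(r−g) ⇒ P(r−g) = D₀(1+g) ⇒ g(P+D₀) = P·r − D₀
g = (P·r − D₀)/(P + D₀) = (£85.66×0.094 − £3.35) / (£85.66 + £3.35) = 0.052826

5.28%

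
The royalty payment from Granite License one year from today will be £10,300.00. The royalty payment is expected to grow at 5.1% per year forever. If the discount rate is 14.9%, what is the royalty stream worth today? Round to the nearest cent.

Growing perpetuity: P = D₁ / (r − g) = £10,300.0000 / (0.149 − 0.051) = £105,102.04

£105102.04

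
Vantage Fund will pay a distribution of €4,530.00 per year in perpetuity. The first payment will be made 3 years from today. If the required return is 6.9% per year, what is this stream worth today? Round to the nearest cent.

€57450.49

Value at end of year 2: C / r = €4,530.00 / 0.069 = €65,652.1739
Discount to today: PV = €65,652.1739 / (1 + 0.069)^2 = €65,652.1739 / 1.142761 = €57,450.49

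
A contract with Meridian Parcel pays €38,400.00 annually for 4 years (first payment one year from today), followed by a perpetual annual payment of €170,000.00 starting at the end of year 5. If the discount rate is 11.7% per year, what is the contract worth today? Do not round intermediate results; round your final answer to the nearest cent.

€1050737.54

PV of 4-year annuity: €38,400.00 × [1 − (1+0.117)^−4] / 0.117 = 117375.00131
Perpetuity value at year 4: €170,000.00 / 0.117 = 1452991.45299
PV of perpetuity: 1452991.45299 / (1+0.117)^4 = 933362.54096
Total PV = 117375.00131 + 933362.54096 = 1050737.54226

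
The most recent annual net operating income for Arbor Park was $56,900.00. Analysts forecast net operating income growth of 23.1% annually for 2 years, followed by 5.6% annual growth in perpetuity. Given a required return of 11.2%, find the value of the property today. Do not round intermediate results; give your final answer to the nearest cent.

D_1 = 70043.90000
D_2 = 86224.04090
Terminal value at year 2: TV = D_2×(1+g_2)/(r−g_2) = 91052.58719/0.056 = 1625939.05697
P_0 = D_1/(1+r)^1 + D_2/(1+r)^2 + TV/(1+r)^2
    = 62989.11871 + 69729.86072 + 1314905.94509 = 1447624.92452

$1447624.92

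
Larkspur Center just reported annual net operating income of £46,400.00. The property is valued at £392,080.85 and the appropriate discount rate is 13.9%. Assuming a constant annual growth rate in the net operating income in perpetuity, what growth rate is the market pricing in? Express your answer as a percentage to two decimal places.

P = D₀(1+g)/(r−g) ⇒ P(r−g) = D₀(1+g) ⇒ g(P+D₀) = P·r − D₀
g = (P·r − D₀)/(P + D₀) = (£392,080.85×0.139 − £46,400.00) / (£392,080.85 + £46,400.00) = 0.018471

1.85%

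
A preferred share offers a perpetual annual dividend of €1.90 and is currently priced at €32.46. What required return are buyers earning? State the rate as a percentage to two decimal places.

5.85%

P = C/r ⇒ r = C/P = €1.90/€32.46 = 0.058534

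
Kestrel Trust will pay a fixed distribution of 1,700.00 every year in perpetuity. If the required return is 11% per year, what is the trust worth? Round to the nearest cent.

Level perpetuity: PV = C / r = 1,700.00 / 0.11 = 15,454.55

15454.55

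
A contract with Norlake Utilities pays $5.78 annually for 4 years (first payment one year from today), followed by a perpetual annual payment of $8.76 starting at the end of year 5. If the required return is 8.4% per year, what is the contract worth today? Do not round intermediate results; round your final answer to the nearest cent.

$94.50

PV of 4-year annuity: $5.78 × [1 − (1+0.084)^−4] / 0.084 = 18.97487
Perpetuity value at year 4: $8.76 / 0.084 = 104.28571
PV of perpetuity: 104.28571 / (1+0.084)^4 = 75.52795
Total PV = 18.97487 + 75.52795 = 94.50282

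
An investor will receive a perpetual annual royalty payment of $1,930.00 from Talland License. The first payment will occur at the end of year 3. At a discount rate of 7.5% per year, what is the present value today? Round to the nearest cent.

$22267.89

Value at end of year 2: C / r = $1,930.00 / 0.075 = $25,733.3333
Discount to today: PV = $25,733.3333 / (1 + 0.075)^2 = $25,733.3333 / 1.155625 = $22,267.89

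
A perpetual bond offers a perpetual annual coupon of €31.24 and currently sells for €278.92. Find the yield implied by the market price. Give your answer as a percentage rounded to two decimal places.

P = C/r ⇒ r = C/P = €31.24/€278.92 = 0.112003

11.20%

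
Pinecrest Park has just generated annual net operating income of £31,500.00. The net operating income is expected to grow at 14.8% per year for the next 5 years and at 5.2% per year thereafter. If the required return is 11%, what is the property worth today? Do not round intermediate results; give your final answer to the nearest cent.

D_1 = 36162.00000
D_2 = 41513.97600
D_3 = 47658.04445
D_4 = 54711.43503
D_5 = 62808.72741
Terminal value at year 5: TV = D_5×(1+g_2)/(r−g_2) = 66074.78124/0.058 = 1139220.36613
P_0 = D_1/(1+r)^1 + D_2/(1+r)^2 + D_3/(1+r)^3 + D_4/(1+r)^4 + D_5/(1+r)^5 + TV/(1+r)^5
    = 32578.37838 + 33693.67421 + 34847.15135 + 36040.11689 + 37273.92270 + 676071.83923 = 850505.08276

£850505.08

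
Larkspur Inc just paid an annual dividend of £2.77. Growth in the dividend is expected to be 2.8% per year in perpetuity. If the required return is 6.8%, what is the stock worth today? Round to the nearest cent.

£71.19

D₁ = D₀ × (1 + g) = £2.77 × 1.028 = £2.8476
Growing perpetuity: P = D₁ / (r − g) = £2.8476 / (0.068 − 0.028) = £71.19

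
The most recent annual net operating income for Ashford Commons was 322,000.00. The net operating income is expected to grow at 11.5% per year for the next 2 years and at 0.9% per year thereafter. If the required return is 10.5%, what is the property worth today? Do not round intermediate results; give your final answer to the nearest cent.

4098655.07

D_1 = 359030.00000
D_2 = 400318.45000
Terminal value at year 2: TV = D_2×(1+g_2)/(r−g_2) = 403921.31605/0.096 = 4207513.70885
P_0 = D_1/(1+r)^1 + D_2/(1+r)^2 + TV/(1+r)^2
    = 324914.02715 + 327854.42559 + 3445886.61891 = 4098655.07164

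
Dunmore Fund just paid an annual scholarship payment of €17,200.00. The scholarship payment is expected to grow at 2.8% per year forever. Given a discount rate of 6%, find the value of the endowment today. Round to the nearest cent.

D₁ = D₀ × (1 + g) = €17,200.00 × 1.028 = €17,681.6000
Growing perpetuity: P = D₁ / (r − g) = €17,681.6000 / (0.06 − 0.028) = €552,550.00

€552550.00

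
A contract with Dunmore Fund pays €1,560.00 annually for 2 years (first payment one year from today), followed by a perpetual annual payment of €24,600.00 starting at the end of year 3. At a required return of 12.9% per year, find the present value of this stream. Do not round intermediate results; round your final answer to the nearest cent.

PV of 2-year annuity: €1,560.00 × [1 − (1+0.129)^−2] / 0.129 = 2605.62778
Perpetuity value at year 2: €24,600.00 / 0.129 = 190697.67442
PV of perpetuity: 190697.67442 / (1+0.129)^2 = 149608.92865
Total PV = 2605.62778 + 149608.92865 = 152214.55643

€152214.56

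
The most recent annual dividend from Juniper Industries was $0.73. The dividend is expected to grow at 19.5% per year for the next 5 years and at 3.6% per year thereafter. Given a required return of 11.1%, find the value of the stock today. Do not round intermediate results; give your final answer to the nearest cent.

D_1 = 0.87235
D_2 = 1.04246
D_3 = 1.24574
D_4 = 1.48866
D_5 = 1.77894
Terminal value at year 5: TV = D_5×(1+g_2)/(r−g_2) = 1.84299/0.075 = 24.57315
P_0 = D_1/(1+r)^1 + D_2/(1+r)^2 + D_3/(1+r)^3 + D_4/(1+r)^4 + D_5/(1+r)^5 + TV/(1+r)^5
    = 0.78519 + 0.84456 + 0.90842 + 0.97710 + 1.05097 + 14.51746 = 19.08370

$19.08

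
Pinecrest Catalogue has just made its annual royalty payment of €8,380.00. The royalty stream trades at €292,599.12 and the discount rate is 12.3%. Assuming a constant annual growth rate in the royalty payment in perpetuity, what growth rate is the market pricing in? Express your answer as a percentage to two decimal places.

P = D₀(1+g)/(r−g) ⇒ P(r−g) = D₀(1+g) ⇒ g(P+D₀) = P·r − D₀
g = (P·r − D₀)/(P + D₀) = (€292,599.12×0.123 − €8,380.00) / (€292,599.12 + €8,380.00) = 0.091733

9.17%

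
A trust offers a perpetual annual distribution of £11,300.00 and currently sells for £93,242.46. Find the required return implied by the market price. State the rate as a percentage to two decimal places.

12.12%

P = C/r ⇒ r = C/P = £11,300.00/£93,242.46 = 0.121189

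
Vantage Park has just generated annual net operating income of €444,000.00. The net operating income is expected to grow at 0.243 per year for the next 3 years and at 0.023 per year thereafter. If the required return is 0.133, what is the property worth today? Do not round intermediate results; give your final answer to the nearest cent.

D_1 = 551892.00000
D_2 = 686001.75600
D_3 = 852700.18271
Terminal value at year 3: TV = D_3×(1+g_2)/(r−g_2) = 872312.28691/0.11 = 7930111.69918
P_0 = D_1/(1+r)^1 + D_2/(1+r)^2 + D_3/(1+r)^3 + TV/(1+r)^3
    = 487106.79612 + 534398.71807 + 586282.08876 + 5452423.42543 = 7060211.02837

€7060211.03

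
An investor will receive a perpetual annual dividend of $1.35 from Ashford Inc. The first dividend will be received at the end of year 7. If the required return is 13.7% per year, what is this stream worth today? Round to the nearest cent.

$4.56

Value at end of year 6: C / r = $1.35 / 0.137 = $9.8540
Discount to today: PV = $9.8540 / (1 + 0.137)^6 = $9.8540 / 2.160542 = $4.56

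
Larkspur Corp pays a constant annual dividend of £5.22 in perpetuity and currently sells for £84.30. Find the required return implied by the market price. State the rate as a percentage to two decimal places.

6.19%

P = C/r ⇒ r = C/P = £5.22/£84.30 = 0.061922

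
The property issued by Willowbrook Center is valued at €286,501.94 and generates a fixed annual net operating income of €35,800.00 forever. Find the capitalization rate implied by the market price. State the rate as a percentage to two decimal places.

12.50%

P = C/r ⇒ r = C/P = €35,800.00/€286,501.94 = 0.124956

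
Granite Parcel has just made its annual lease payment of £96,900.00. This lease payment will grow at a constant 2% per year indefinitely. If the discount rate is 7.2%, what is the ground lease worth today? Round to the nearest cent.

£1900730.77

D₁ = D₀ × (1 + g) = £96,900.00 × 1.02 = £98,838.0000
Growing perpetuity: P = D₁ / (r − g) = £98,838.0000 / (0.072 − 0.02) = £1,900,730.77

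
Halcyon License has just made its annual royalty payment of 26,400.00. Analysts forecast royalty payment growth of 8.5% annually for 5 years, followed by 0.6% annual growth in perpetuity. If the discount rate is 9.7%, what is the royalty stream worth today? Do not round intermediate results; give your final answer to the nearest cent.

403964.17

D_1 = 28644.00000
D_2 = 31078.74000
D_3 = 33720.43290
D_4 = 36586.66970
D_5 = 39696.53662
Terminal value at year 5: TV = D_5×(1+g_2)/(r−g_2) = 39934.71584/0.091 = 438843.03121
P_0 = D_1/(1+r)^1 + D_2/(1+r)^2 + D_3/(1+r)^3 + D_4/(1+r)^4 + D_5/(1+r)^5 + TV/(1+r)^5
    = 26111.21240 + 25825.58382 + 25543.07971 + 25263.66590 + 24987.30857 + 276233.32328 = 403964.17367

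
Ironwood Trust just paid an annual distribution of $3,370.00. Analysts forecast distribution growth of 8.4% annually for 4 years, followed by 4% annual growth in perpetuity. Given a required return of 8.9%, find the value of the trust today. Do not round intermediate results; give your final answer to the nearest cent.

D_1 = 3653.08000
D_2 = 3959.93872
D_3 = 4292.57357
D_4 = 4653.14975
Terminal value at year 4: TV = D_4×(1+g_2)/(r−g_2) = 4839.27574/0.049 = 98760.72944
P_0 = D_1/(1+r)^1 + D_2/(1+r)^2 + D_3/(1+r)^3 + D_4/(1+r)^4 + TV/(1+r)^4
    = 3354.52709 + 3339.12522 + 3323.79407 + 3308.53330 + 70221.93135 = 83547.91103

$83547.91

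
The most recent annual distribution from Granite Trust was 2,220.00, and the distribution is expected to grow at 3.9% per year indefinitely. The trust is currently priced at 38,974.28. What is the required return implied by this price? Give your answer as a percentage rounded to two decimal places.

9.82%

D₁ = 2,220.00 × 1.039 = 2,306.5800
P = D₁/(r − g) ⇒ r = D₁/P + g = 2,306.5800/38,974.28 + 0.039 = 0.059182 + 0.039 = 0.098182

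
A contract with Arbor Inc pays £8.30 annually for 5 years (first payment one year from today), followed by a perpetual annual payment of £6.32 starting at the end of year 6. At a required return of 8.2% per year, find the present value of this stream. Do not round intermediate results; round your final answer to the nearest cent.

£84.94

PV of 5-year annuity: £8.30 × [1 − (1+0.082)^−5] / 0.082 = 32.96554
Perpetuity value at year 5: £6.32 / 0.082 = 77.07317
PV of perpetuity: 77.07317 / (1+0.082)^5 = 51.97170
Total PV = 32.96554 + 51.97170 = 84.93724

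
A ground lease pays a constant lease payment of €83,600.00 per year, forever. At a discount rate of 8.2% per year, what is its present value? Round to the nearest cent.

€1019512.20

Level perpetuity: PV = C / r = €83,600.00 / 0.082 = €1,019,512.20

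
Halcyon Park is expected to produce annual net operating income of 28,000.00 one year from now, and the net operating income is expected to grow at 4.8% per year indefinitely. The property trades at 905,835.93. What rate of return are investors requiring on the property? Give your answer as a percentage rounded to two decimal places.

P = D₁/(r − g) ⇒ r = D₁/P + g = 28,000.0000/905,835.93 + 0.048 = 0.030911 + 0.048 = 0.078911

7.89%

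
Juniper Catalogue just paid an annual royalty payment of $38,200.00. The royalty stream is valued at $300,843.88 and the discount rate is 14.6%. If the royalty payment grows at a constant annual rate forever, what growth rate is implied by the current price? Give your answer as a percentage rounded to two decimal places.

P = D₀(1+g)/(r−g) ⇒ P(r−g) = D₀(1+g) ⇒ g(P+D₀) = P·r − D₀
g = (P·r − D₀)/(P + D₀) = ($300,843.88×0.146 − $38,200.00) / ($300,843.88 + $38,200.00) = 0.016880

1.69%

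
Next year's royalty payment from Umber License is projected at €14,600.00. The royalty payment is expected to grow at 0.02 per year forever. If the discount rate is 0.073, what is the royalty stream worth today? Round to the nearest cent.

€275471.70

Growing perpetuity: P = D₁ / (r − g) = €14,600.0000 / (0.073 − 0.02) = €275,471.70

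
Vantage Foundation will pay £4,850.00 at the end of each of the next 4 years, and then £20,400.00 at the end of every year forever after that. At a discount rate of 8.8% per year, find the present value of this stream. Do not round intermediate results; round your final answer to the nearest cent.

£181218.59

PV of 4-year annuity: £4,850.00 × [1 − (1+0.088)^−4] / 0.088 = 15781.86690
Perpetuity value at year 4: £20,400.00 / 0.088 = 231818.18182
PV of perpetuity: 231818.18182 / (1+0.088)^4 = 165436.72106
Total PV = 15781.86690 + 165436.72106 = 181218.58796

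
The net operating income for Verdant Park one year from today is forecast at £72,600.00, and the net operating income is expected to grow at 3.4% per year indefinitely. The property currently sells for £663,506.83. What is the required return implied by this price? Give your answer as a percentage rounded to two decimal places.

P = D₁/(r − g) ⇒ r = D₁/P + g = £72,600.0000/£663,506.83 + 0.034 = 0.109419 + 0.034 = 0.143419

14.34%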